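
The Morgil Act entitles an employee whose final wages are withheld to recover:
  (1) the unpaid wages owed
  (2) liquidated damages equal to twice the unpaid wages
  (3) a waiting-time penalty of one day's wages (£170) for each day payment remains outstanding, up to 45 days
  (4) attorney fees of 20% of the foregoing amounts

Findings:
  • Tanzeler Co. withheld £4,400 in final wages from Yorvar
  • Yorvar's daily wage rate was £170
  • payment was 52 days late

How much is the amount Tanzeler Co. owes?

£25,020

Doubled: 2 × £4,400 = £8,800
Penalty days: min(52, 45) = 45
Waiting-time penalty: 45 × £170 = £7,650
Subtotal: £4,400 + £8,800 + £7,650 = £20,850
Attorney fees: 20% of £20,850 = £4,170
Total award: £20,850 + £4,170 = £25,020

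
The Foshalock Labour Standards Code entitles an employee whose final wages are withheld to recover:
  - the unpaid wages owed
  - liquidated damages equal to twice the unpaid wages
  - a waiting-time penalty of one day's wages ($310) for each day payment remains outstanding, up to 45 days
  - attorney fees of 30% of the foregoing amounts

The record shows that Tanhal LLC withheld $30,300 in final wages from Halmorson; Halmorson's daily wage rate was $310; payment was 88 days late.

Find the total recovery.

Doubled: 2 × $30,300 = $60,600
Penalty days: min(88, 45) = 45
Waiting-time penalty: 45 × $310 = $13,950
Subtotal: $30,300 + $60,600 + $13,950 = $104,850
Attorney fees: 30% of $104,850 = $31,455
Total award: $104,850 + $31,455 = $136,305

$136,305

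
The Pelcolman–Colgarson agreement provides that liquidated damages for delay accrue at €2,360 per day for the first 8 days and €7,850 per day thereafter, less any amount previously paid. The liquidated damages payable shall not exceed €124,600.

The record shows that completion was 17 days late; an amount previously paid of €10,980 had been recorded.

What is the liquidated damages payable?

First 8 days: 8 × €2,360 = €18,880
Remaining days: (17 − 8) × €7,850 = €70,650
Accrued per-day damages: €18,880 + €70,650 = €89,530
Less amount previously paid: €89,530 − €10,980 = €78,550
Cap at €124,600: €78,550 is within the cap, no reduction.

€78,550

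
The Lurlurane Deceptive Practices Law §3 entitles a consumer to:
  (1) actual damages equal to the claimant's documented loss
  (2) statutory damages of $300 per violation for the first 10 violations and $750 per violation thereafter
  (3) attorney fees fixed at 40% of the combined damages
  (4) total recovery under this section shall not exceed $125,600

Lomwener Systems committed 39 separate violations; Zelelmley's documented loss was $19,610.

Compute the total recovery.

First 10 violations: 10 × $300 = $3,000
Remaining violations: (39 − 10) × $750 = $21,750
Statutory damages: $3,000 + $21,750 = $24,750
Combined damages: $19,610 + $24,750 = $44,360
Attorney fees: 40% of $44,360 = $17,744
Total before cap: $44,360 + $17,744 = $62,104
Cap at $125,600: $62,104 is within the cap, no reduction.

$62,104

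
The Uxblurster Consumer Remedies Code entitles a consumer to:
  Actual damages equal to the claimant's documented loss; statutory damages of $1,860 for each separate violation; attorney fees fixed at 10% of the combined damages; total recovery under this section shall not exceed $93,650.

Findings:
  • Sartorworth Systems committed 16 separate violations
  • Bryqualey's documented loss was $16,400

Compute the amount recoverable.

Statutory damages: 16 × $1,860 = $29,760
Combined damages: $16,400 + $29,760 = $46,160
Attorney fees: 10% of $46,160 = $4,616
Total before cap: $46,160 + $4,616 = $50,776
Cap at $93,650: $50,776 is within the cap, no reduction.

$50,776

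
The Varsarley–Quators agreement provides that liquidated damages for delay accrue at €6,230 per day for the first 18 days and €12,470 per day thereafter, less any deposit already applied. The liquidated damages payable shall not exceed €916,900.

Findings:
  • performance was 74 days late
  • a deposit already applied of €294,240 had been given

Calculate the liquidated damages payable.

First 18 days: 18 × €6,230 = €112,140
Remaining days: (74 − 18) × €12,470 = €698,320
Accrued per-day damages: €112,140 + €698,320 = €810,460
Less deposit already applied: €810,460 − €294,240 = €516,220
Cap at €916,900: €516,220 is within the cap, no reduction.

€516,220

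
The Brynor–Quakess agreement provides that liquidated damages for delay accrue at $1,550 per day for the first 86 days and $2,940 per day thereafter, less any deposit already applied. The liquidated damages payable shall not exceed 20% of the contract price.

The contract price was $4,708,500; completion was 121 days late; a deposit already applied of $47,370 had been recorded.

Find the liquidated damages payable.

$188,830

First 86 days: 86 × $1,550 = $133,300
Remaining days: (121 − 86) × $2,940 = $102,900
Accrued per-day damages: $133,300 + $102,900 = $236,200
Less deposit already applied: $236,200 − $47,370 = $188,830
Cap: 20% of $4,708,500 = $941,700
Cap at $941,700: $188,830 is within the cap, no reduction.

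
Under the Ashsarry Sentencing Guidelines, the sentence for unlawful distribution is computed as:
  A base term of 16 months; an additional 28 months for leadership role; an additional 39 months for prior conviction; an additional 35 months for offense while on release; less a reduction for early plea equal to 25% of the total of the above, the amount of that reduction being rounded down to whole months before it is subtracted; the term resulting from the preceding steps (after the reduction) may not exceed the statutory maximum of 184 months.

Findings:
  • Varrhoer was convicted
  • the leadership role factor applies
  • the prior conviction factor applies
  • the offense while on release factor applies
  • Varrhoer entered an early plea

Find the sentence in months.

Leadership role enhancement: +28 months
Prior conviction enhancement: +39 months
Offense while on release enhancement: +35 months
Adjusted term: 16 months + 28 months + 39 months + 35 months = 118 months
Early plea reduction: 25% of 118 months = 29 months (rounded down)
After reduction: 118 − 29 = 89 months
Cap at 184 months: 89 months is within the cap, no reduction.

89 months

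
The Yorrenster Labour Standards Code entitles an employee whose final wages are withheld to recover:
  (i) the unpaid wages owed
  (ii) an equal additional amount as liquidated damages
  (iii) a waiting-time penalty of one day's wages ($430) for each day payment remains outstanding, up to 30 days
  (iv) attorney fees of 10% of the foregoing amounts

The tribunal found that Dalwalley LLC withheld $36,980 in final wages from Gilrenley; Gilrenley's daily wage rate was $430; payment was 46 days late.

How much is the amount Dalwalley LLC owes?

$95,546

Liquidated damages (equal amount): $36,980
Penalty days: min(46, 30) = 30
Waiting-time penalty: 30 × $430 = $12,900
Subtotal: $36,980 + $36,980 + $12,900 = $86,860
Attorney fees: 10% of $86,860 = $8,686
Total award: $86,860 + $8,686 = $95,546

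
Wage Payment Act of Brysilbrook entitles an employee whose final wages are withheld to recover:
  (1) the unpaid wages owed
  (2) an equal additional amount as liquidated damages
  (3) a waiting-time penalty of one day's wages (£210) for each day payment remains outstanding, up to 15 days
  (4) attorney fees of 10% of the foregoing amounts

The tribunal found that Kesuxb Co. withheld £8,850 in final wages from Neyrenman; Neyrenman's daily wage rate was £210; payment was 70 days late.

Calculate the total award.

£22,935

Liquidated damages (equal amount): £8,850
Penalty days: min(70, 15) = 15
Waiting-time penalty: 15 × £210 = £3,150
Subtotal: £8,850 + £8,850 + £3,150 = £20,850
Attorney fees: 10% of £20,850 = £2,085
Total award: £20,850 + £2,085 = £22,935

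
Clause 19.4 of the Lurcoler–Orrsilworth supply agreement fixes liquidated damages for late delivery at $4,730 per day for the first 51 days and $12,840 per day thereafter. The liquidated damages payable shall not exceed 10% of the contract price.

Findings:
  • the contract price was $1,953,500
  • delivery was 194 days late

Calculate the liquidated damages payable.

First 51 days: 51 × $4,730 = $241,230
Remaining days: (194 − 51) × $12,840 = $1,836,120
Accrued per-day damages: $241,230 + $1,836,120 = $2,077,350
Cap: 10% of $1,953,500 = $195,350
Cap at $195,350: $2,077,350 exceeds the cap → $195,350

Liquidated damages: $195,350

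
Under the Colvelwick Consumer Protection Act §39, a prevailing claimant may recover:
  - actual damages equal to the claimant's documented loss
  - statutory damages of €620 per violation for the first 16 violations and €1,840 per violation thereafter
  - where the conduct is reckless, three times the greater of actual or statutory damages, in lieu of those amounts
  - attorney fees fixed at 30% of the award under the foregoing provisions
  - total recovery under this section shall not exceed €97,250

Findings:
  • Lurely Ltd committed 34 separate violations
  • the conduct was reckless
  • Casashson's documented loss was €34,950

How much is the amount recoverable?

First 16 violations: 16 × €620 = €9,920
Remaining violations: (34 − 16) × €1,840 = €33,120
Statutory damages: €9,920 + €33,120 = €43,040
Greater of actual damages (€34,950) or statutory damages (€43,040): €43,040
Trebled: 3 × €43,040 = €129,120
Attorney fees: 30% of €129,120 = €38,736
Total before cap: €129,120 + €38,736 = €167,856
Cap at €97,250: €167,856 exceeds the cap → €97,250

€97,250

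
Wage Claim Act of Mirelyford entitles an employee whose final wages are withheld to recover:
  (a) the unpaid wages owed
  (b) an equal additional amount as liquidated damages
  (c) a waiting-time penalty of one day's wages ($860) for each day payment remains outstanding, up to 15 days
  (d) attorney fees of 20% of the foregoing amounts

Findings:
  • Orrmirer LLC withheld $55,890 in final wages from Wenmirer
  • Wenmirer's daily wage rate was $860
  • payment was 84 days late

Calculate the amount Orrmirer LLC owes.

Liquidated damages (equal amount): $55,890
Penalty days: min(84, 15) = 15
Waiting-time penalty: 15 × $860 = $12,900
Subtotal: $55,890 + $55,890 + $12,900 = $124,680
Attorney fees: 20% of $124,680 = $24,936
Total award: $124,680 + $24,936 = $149,616

$149,616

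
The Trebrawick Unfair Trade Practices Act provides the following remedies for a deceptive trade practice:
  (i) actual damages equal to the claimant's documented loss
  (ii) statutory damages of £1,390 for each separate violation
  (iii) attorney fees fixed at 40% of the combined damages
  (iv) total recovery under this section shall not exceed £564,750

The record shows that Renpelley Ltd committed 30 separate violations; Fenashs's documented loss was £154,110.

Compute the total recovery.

Total recovery: £274,134

Statutory damages: 30 × £1,390 = £41,700
Combined damages: £154,110 + £41,700 = £195,810
Attorney fees: 40% of £195,810 = £78,324
Total before cap: £195,810 + £78,324 = £274,134
Cap at £564,750: £274,134 is within the cap, no reduction.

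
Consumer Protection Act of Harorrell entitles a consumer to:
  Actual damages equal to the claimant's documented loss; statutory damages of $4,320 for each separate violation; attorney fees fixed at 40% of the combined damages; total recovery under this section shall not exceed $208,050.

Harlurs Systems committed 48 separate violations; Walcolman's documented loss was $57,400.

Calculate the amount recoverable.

$208,050

Statutory damages: 48 × $4,320 = $207,360
Combined damages: $57,400 + $207,360 = $264,760
Attorney fees: 40% of $264,760 = $105,904
Total before cap: $264,760 + $105,904 = $370,664
Cap at $208,050: $370,664 exceeds the cap → $208,050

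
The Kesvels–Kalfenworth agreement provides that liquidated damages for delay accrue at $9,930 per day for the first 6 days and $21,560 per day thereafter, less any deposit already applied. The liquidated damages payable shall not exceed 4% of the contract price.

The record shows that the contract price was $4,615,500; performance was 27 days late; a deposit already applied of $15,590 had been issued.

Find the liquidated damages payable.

Liquidated damages: $184,620

First 6 days: 6 × $9,930 = $59,580
Remaining days: (27 − 6) × $21,560 = $452,760
Accrued per-day damages: $59,580 + $452,760 = $512,340
Less deposit already applied: $512,340 − $15,590 = $496,750
Cap: 4% of $4,615,500 = $184,620
Cap at $184,620: $496,750 exceeds the cap → $184,620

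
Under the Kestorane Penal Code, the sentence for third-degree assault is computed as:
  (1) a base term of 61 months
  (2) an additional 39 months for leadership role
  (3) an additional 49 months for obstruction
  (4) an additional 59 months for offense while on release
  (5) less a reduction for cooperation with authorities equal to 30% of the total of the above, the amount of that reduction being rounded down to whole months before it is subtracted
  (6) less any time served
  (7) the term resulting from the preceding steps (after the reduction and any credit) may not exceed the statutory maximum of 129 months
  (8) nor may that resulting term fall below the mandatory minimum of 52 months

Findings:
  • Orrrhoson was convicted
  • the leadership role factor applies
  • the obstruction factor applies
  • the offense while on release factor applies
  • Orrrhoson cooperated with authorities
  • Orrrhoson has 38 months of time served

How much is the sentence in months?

108 months

Leadership role enhancement: +39 months
Obstruction enhancement: +49 months
Offense while on release enhancement: +59 months
Adjusted term: 61 months + 39 months + 49 months + 59 months = 208 months
Cooperation with authorities reduction: 30% of 208 months = 62 months (rounded down)
After reduction: 208 − 62 = 146 months
Less time served: 146 months − 38 months = 108 months
Cap at 129 months: 108 months is within the cap, no reduction.
Minimum 52 months: 108 months meets the minimum, no increase.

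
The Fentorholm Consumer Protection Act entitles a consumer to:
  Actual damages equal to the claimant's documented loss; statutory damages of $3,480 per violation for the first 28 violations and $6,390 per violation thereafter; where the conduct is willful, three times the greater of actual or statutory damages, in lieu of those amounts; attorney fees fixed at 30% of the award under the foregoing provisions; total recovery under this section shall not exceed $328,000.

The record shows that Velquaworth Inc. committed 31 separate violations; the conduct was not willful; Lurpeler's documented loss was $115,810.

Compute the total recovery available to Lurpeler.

$302,146

First 28 violations: 28 × $3,480 = $97,440
Remaining violations: (31 − 28) × $6,390 = $19,170
Statutory damages: $97,440 + $19,170 = $116,610
Conduct not willful: the in-lieu enhancement does not apply.
Actual plus statutory damages: $115,810 + $116,610 = $232,420
Attorney fees: 30% of $232,420 = $69,726
Total before cap: $232,420 + $69,726 = $302,146
Cap at $328,000: $302,146 is within the cap, no reduction.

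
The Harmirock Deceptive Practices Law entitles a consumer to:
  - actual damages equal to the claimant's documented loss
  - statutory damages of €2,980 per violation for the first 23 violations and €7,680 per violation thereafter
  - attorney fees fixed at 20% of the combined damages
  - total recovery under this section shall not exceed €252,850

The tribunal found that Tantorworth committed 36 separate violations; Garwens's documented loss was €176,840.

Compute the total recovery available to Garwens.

€252,850

First 23 violations: 23 × €2,980 = €68,540
Remaining violations: (36 − 23) × €7,680 = €99,840
Statutory damages: €68,540 + €99,840 = €168,380
Combined damages: €176,840 + €168,380 = €345,220
Attorney fees: 20% of €345,220 = €69,044
Total before cap: €345,220 + €69,044 = €414,264
Cap at €252,850: €414,264 exceeds the cap → €252,850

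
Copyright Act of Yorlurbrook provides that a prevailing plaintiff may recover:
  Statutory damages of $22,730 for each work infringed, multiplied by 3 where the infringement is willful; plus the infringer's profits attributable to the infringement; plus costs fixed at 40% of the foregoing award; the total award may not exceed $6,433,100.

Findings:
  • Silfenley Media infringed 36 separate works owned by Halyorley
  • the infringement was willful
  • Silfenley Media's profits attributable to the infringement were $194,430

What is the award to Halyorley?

Award: $3,708,978

Statutory damages: 36 × $22,730 = $818,280
Trebled: 3 × $818,280 = $2,454,840
Combined award: $2,454,840 + $194,430 = $2,649,270
Costs: 40% of $2,649,270 = $1,059,708
Award plus costs: $2,649,270 + $1,059,708 = $3,708,978
Cap at $6,433,100: $3,708,978 is within the cap, no reduction.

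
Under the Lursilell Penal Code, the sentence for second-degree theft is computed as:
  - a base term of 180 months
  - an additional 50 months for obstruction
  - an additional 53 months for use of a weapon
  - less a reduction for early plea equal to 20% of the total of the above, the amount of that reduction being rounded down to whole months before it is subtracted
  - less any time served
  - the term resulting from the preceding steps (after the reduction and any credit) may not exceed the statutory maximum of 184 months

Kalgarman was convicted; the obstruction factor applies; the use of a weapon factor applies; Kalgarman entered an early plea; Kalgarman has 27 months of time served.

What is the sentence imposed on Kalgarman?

Obstruction enhancement: +50 months
Use of a weapon enhancement: +53 months
Adjusted term: 180 months + 50 months + 53 months = 283 months
Early plea reduction: 20% of 283 months = 56 months (rounded down)
After reduction: 283 − 56 = 227 months
Less time served: 227 months − 27 months = 200 months
Cap at 184 months: 200 months exceeds the cap → 184 months

Sentence: 184 months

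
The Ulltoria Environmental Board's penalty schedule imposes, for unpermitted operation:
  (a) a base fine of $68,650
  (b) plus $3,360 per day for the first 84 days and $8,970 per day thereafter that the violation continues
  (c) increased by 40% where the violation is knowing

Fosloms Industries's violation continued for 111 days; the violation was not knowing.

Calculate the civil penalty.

$593,080

First 84 days: 84 × $3,360 = $282,240
Remaining days: (111 − 84) × $8,970 = $242,190
Per-day component: $282,240 + $242,190 = $524,430
Base plus per-day: $68,650 + $524,430 = $593,080
The violation was not knowing: no 40% increase.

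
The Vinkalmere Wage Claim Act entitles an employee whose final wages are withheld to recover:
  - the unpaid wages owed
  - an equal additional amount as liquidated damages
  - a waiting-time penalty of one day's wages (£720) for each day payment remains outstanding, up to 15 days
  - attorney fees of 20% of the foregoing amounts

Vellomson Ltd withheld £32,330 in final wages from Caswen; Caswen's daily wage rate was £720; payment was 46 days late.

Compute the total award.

£90,552

Liquidated damages (equal amount): £32,330
Penalty days: min(46, 15) = 15
Waiting-time penalty: 15 × £720 = £10,800
Subtotal: £32,330 + £32,330 + £10,800 = £75,460
Attorney fees: 20% of £75,460 = £15,092
Total award: £75,460 + £15,092 = £90,552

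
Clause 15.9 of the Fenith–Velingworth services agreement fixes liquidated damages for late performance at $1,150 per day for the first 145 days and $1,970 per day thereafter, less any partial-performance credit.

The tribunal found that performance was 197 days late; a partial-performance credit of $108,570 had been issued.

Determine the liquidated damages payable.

Liquidated damages: $160,620

First 145 days: 145 × $1,150 = $166,750
Remaining days: (197 − 145) × $1,970 = $102,440
Accrued per-day damages: $166,750 + $102,440 = $269,190
Less partial-performance credit: $269,190 − $108,570 = $160,620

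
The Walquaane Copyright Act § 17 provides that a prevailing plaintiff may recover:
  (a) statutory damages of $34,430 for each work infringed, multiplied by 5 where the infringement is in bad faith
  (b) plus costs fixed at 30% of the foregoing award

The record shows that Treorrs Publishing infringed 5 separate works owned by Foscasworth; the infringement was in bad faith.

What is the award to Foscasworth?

$1,118,975

Statutory damages: 5 × $34,430 = $172,150
Multiplied by 5: 5 × $172,150 = $860,750
Costs: 30% of $860,750 = $258,225
Award plus costs: $860,750 + $258,225 = $1,118,975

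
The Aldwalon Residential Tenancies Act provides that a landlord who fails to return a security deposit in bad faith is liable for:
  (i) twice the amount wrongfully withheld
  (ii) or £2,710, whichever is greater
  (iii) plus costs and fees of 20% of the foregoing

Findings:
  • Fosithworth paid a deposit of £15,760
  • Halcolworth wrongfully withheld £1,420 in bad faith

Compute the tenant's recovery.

Doubled: 2 × £1,420 = £2,840
Minimum £2,710: £2,840 meets the minimum, no increase.
Costs and fees: 20% of £2,840 = £568
Total recovery: £2,840 + £568 = £3,408

Recovery: £3,408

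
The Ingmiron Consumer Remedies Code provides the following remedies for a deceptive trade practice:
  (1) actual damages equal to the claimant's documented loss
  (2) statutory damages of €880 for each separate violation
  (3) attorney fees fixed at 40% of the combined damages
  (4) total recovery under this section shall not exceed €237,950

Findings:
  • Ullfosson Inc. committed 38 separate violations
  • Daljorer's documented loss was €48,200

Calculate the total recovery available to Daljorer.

Statutory damages: 38 × €880 = €33,440
Combined damages: €48,200 + €33,440 = €81,640
Attorney fees: 40% of €81,640 = €32,656
Total before cap: €81,640 + €32,656 = €114,296
Cap at €237,950: €114,296 is within the cap, no reduction.

Total recovery: €114,296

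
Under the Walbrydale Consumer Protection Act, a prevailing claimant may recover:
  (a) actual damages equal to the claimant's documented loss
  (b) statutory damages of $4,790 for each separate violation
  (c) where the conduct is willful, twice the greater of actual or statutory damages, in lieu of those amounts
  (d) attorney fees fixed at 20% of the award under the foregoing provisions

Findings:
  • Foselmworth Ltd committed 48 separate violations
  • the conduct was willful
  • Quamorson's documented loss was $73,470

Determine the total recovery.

Statutory damages: 48 × $4,790 = $229,920
Greater of actual damages ($73,470) or statutory damages ($229,920): $229,920
Doubled: 2 × $229,920 = $459,840
Attorney fees: 20% of $459,840 = $91,968
Total recovery: $459,840 + $91,968 = $551,808

$551,808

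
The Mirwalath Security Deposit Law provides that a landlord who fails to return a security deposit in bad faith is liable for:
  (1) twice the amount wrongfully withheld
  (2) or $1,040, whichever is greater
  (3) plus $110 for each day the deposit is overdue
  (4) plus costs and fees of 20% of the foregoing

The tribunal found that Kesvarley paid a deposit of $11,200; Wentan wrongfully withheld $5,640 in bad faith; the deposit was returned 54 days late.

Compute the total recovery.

Doubled: 2 × $5,640 = $11,280
Minimum $1,040: $11,280 meets the minimum, no increase.
Late-return penalty: 54 × $110 = $5,940
Damages plus late penalty: $11,280 + $5,940 = $17,220
Costs and fees: 20% of $17,220 = $3,444
Total recovery: $17,220 + $3,444 = $20,664

$20,664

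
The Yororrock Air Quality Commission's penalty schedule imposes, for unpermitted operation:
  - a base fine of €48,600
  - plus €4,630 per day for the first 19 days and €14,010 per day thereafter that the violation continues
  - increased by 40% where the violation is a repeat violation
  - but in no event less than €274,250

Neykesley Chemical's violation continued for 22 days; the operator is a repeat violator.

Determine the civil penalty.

€274,250

First 19 days: 19 × €4,630 = €87,970
Remaining days: (22 − 19) × €14,010 = €42,030
Per-day component: €87,970 + €42,030 = €130,000
Base plus per-day: €48,600 + €130,000 = €178,600
Enhancement: 40% of €178,600 = €71,440
Enhanced fine: €178,600 + €71,440 = €250,040
Minimum €274,250: €250,040 is below the minimum → €274,250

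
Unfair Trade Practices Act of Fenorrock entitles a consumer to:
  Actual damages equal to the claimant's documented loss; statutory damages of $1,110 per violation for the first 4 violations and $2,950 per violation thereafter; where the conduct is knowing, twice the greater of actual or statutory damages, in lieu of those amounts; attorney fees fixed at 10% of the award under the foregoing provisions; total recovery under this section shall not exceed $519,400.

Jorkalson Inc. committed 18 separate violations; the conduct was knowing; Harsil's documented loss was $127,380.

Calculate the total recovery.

First 4 violations: 4 × $1,110 = $4,440
Remaining violations: (18 − 4) × $2,950 = $41,300
Statutory damages: $4,440 + $41,300 = $45,740
Greater of actual damages ($127,380) or statutory damages ($45,740): $127,380
Doubled: 2 × $127,380 = $254,760
Attorney fees: 10% of $254,760 = $25,476
Total before cap: $254,760 + $25,476 = $280,236
Cap at $519,400: $280,236 is within the cap, no reduction.

Total recovery: $280,236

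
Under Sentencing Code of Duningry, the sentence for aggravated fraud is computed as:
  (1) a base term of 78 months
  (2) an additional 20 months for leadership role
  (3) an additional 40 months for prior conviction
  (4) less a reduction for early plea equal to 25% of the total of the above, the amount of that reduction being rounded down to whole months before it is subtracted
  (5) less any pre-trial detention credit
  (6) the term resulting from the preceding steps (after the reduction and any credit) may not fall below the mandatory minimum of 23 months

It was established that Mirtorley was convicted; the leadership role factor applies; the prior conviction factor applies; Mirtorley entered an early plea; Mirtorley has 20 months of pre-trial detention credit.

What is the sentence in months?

84 months

Leadership role enhancement: +20 months
Prior conviction enhancement: +40 months
Adjusted term: 78 months + 20 months + 40 months = 138 months
Early plea reduction: 25% of 138 months = 34 months (rounded down)
After reduction: 138 − 34 = 104 months
Less pre-trial detention credit: 104 months − 20 months = 84 months
Minimum 23 months: 84 months meets the minimum, no increase.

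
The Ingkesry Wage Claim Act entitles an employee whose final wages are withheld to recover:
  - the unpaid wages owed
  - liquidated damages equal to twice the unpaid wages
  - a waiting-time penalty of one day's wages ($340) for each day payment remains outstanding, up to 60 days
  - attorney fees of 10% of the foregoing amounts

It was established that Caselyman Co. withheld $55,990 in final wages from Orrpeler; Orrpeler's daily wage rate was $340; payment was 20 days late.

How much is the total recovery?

Doubled: 2 × $55,990 = $111,980
Penalty days: min(20, 60) = 20
Waiting-time penalty: 20 × $340 = $6,800
Subtotal: $55,990 + $111,980 + $6,800 = $174,770
Attorney fees: 10% of $174,770 = $17,477
Total award: $174,770 + $17,477 = $192,247

$192,247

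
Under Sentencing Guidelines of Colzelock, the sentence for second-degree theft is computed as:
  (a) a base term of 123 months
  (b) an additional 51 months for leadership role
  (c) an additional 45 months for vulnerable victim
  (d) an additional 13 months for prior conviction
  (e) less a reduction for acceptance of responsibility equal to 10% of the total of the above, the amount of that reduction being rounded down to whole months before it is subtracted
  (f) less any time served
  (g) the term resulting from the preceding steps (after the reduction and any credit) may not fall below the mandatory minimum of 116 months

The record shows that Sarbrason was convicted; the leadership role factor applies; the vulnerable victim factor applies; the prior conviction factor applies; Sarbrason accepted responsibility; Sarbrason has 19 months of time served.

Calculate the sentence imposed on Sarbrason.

Leadership role enhancement: +51 months
Vulnerable victim enhancement: +45 months
Prior conviction enhancement: +13 months
Adjusted term: 123 months + 51 months + 45 months + 13 months = 232 months
Acceptance of responsibility reduction: 10% of 232 months = 23 months (rounded down)
After reduction: 232 − 23 = 209 months
Less time served: 209 months − 19 months = 190 months
Minimum 116 months: 190 months meets the minimum, no increase.

190 months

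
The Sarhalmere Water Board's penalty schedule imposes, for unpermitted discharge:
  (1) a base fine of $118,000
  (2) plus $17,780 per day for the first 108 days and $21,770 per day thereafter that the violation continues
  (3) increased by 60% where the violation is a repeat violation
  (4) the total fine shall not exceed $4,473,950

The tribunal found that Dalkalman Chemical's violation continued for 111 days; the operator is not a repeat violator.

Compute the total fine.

$2,103,550

First 108 days: 108 × $17,780 = $1,920,240
Remaining days: (111 − 108) × $21,770 = $65,310
Per-day component: $1,920,240 + $65,310 = $1,985,550
Base plus per-day: $118,000 + $1,985,550 = $2,103,550
The operator is not a repeat violator: no 60% increase.
Cap at $4,473,950: $2,103,550 is within the cap, no reduction.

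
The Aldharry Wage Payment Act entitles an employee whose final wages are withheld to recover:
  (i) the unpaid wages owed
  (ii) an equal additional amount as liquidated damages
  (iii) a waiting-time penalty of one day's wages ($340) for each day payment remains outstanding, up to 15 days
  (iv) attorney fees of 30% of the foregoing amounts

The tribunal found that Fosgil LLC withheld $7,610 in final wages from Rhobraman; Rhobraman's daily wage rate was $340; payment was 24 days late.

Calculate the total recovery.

$26,416

Liquidated damages (equal amount): $7,610
Penalty days: min(24, 15) = 15
Waiting-time penalty: 15 × $340 = $5,100
Subtotal: $7,610 + $7,610 + $5,100 = $20,320
Attorney fees: 30% of $20,320 = $6,096
Total award: $20,320 + $6,096 = $26,416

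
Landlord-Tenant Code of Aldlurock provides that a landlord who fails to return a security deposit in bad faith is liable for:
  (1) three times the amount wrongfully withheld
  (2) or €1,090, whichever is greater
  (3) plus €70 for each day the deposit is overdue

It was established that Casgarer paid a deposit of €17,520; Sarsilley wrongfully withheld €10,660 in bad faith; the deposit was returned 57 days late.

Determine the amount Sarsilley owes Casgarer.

Trebled: 3 × €10,660 = €31,980
Minimum €1,090: €31,980 meets the minimum, no increase.
Late-return penalty: 57 × €70 = €3,990
Damages plus late penalty: €31,980 + €3,990 = €35,970

€35,970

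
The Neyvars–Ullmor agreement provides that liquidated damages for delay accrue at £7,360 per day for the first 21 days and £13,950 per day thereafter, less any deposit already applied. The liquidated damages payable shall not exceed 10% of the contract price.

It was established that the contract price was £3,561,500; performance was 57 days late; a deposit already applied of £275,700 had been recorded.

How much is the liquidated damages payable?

First 21 days: 21 × £7,360 = £154,560
Remaining days: (57 − 21) × £13,950 = £502,200
Accrued per-day damages: £154,560 + £502,200 = £656,760
Less deposit already applied: £656,760 − £275,700 = £381,060
Cap: 10% of £3,561,500 = £356,150
Cap at £356,150: £381,060 exceeds the cap → £356,150

Liquidated damages: £356,150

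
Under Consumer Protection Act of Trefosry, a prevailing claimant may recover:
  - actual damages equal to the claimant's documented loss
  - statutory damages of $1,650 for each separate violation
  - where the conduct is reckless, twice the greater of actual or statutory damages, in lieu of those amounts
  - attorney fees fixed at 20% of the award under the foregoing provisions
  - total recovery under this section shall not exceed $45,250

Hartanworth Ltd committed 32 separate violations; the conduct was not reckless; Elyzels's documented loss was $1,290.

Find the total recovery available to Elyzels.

$45,250

Statutory damages: 32 × $1,650 = $52,800
Conduct not reckless: the in-lieu enhancement does not apply.
Actual plus statutory damages: $1,290 + $52,800 = $54,090
Attorney fees: 20% of $54,090 = $10,818
Total before cap: $54,090 + $10,818 = $64,908
Cap at $45,250: $64,908 exceeds the cap → $45,250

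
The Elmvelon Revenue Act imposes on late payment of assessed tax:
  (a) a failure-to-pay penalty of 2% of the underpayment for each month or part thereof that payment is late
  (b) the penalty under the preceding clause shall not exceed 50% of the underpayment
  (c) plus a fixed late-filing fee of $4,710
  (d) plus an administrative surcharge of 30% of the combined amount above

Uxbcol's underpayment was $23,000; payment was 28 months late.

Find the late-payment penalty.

$21,073

Accrued rate: 2% × 28 = 56%, capped at 50% → 50%
Failure-to-pay penalty: 50% of $23,000 = $11,500
Penalty before surcharge: $11,500 + $4,710 = $16,210
Administrative surcharge: 30% of $16,210 = $4,863
Total penalty: $16,210 + $4,863 = $21,073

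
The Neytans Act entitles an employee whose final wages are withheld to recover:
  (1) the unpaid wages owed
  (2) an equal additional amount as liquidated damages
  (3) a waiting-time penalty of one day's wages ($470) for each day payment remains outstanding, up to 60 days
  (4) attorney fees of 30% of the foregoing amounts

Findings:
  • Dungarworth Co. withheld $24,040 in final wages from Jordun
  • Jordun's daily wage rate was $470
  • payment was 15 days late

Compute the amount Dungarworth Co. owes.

$71,669

Liquidated damages (equal amount): $24,040
Penalty days: min(15, 60) = 15
Waiting-time penalty: 15 × $470 = $7,050
Subtotal: $24,040 + $24,040 + $7,050 = $55,130
Attorney fees: 30% of $55,130 = $16,539
Total award: $55,130 + $16,539 = $71,669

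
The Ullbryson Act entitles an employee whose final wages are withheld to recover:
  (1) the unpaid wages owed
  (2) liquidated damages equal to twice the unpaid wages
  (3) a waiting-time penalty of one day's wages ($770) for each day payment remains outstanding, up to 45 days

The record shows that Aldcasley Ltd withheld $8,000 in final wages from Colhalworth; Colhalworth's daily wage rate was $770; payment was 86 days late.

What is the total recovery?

$58,650

Doubled: 2 × $8,000 = $16,000
Penalty days: min(86, 45) = 45
Waiting-time penalty: 45 × $770 = $34,650
Total award: $8,000 + $16,000 + $34,650 = $58,650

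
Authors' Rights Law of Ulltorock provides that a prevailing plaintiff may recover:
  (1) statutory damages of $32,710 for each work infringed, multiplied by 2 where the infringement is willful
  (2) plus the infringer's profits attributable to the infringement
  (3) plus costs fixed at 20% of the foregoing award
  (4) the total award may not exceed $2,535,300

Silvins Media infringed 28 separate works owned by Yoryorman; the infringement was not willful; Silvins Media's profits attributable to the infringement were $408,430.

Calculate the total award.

Award: $1,589,172

Statutory damages: 28 × $32,710 = $915,880
Infringement not willful: no ×2 enhancement.
Combined award: $915,880 + $408,430 = $1,324,310
Costs: 20% of $1,324,310 = $264,862
Award plus costs: $1,324,310 + $264,862 = $1,589,172
Cap at $2,535,300: $1,589,172 is within the cap, no reduction.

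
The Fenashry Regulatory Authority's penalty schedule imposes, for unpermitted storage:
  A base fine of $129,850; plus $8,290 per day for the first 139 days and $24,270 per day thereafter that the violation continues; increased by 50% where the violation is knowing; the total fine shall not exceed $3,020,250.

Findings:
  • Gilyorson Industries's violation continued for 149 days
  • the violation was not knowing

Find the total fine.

First 139 days: 139 × $8,290 = $1,152,310
Remaining days: (149 − 139) × $24,270 = $242,700
Per-day component: $1,152,310 + $242,700 = $1,395,010
Base plus per-day: $129,850 + $1,395,010 = $1,524,860
The violation was not knowing: no 50% increase.
Cap at $3,020,250: $1,524,860 is within the cap, no reduction.

$1,524,860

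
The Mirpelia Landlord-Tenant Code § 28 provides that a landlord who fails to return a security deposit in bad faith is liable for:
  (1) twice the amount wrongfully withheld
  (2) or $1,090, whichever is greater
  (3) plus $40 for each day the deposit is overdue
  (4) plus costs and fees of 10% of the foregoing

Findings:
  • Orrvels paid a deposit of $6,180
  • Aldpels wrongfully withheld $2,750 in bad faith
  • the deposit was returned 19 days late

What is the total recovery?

$6,886

Doubled: 2 × $2,750 = $5,500
Minimum $1,090: $5,500 meets the minimum, no increase.
Late-return penalty: 19 × $40 = $760
Damages plus late penalty: $5,500 + $760 = $6,260
Costs and fees: 10% of $6,260 = $626
Total recovery: $6,260 + $626 = $6,886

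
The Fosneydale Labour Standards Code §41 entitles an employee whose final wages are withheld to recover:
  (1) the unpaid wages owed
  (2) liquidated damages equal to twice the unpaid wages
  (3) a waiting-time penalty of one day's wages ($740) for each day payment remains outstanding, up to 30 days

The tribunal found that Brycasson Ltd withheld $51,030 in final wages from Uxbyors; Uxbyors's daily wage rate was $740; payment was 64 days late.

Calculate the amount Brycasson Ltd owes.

$175,290

Doubled: 2 × $51,030 = $102,060
Penalty days: min(64, 30) = 30
Waiting-time penalty: 30 × $740 = $22,200
Total award: $51,030 + $102,060 + $22,200 = $175,290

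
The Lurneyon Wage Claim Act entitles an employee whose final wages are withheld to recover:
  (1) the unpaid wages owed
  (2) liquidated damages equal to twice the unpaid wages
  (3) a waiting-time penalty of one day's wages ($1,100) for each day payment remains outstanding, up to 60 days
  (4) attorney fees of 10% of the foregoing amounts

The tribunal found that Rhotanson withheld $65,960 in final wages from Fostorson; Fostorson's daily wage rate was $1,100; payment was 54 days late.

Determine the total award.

$283,008

Doubled: 2 × $65,960 = $131,920
Penalty days: min(54, 60) = 54
Waiting-time penalty: 54 × $1,100 = $59,400
Subtotal: $65,960 + $131,920 + $59,400 = $257,280
Attorney fees: 10% of $257,280 = $25,728
Total award: $257,280 + $25,728 = $283,008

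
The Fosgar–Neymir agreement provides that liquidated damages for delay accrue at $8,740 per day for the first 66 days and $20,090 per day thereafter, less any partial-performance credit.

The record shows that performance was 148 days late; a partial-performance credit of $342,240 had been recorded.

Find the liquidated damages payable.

$1,881,980

First 66 days: 66 × $8,740 = $576,840
Remaining days: (148 − 66) × $20,090 = $1,647,380
Accrued per-day damages: $576,840 + $1,647,380 = $2,224,220
Less partial-performance credit: $2,224,220 − $342,240 = $1,881,980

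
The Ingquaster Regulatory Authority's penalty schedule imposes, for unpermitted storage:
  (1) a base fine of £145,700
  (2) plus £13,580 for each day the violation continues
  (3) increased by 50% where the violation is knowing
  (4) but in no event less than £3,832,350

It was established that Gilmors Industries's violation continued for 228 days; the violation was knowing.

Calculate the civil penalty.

£4,862,910

Per-day component: 228 × £13,580 = £3,096,240
Base plus per-day: £145,700 + £3,096,240 = £3,241,940
Enhancement: 50% of £3,241,940 = £1,620,970
Enhanced fine: £3,241,940 + £1,620,970 = £4,862,910
Minimum £3,832,350: £4,862,910 meets the minimum, no increase.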